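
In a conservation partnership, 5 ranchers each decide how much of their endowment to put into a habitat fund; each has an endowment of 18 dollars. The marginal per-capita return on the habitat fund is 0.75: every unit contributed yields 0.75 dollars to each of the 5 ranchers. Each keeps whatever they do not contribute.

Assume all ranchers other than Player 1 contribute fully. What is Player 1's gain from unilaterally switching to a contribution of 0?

Switching from a contribution of 18 to 0 lets Player 1 keep an extra 18 dollars, but lowers the habitat fund by 18, which costs Player 1 their own share of that drop: 0.75 × 18 = 13.50.
Net gain = 18 − 13.50 = 4.50. The private return per contributed unit (0.75) is below 1, so free-riding is indeed the best response regardless of what the others do.

4.50 dollars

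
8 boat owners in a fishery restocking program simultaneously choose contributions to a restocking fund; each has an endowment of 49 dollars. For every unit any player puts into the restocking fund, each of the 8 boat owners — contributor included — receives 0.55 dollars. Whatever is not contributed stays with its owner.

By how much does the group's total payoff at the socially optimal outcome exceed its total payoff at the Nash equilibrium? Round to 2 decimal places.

1332.80 dollars

The private return per contributed unit is 0.55 < 1, so contributing 0 is dominant for every player. At the Nash equilibrium everyone keeps their 49, and the group total is 8 × 49 = 392.
Each contributed unit returns 4.400 to the group as a whole (0.55 to each of 8 players), which exceeds 1, so the social optimum is full contribution: group total = 4.400 × 392 = 1724.80.
Efficiency loss = 1724.80 − 392 = 1332.80.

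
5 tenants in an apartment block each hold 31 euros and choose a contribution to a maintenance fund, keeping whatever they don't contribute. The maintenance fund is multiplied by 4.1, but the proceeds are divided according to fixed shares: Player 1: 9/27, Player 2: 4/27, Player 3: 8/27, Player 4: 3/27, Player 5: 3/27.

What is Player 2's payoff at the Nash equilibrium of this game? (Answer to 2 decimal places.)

A player with share s gets back 4.1·s per unit contributed, so full contribution is dominant for anyone with s > 1/4.1 = 0.2439 and zero contribution is dominant for anyone below.
The shares above 0.2439 belong to Player 1 and Player 3, contributing 31 each; the remaining 3 contribute 0. Total contributed: 62.
Player 2 keeps 31 and receives 4.1 × 62 × 4/27 = 37.66 from the maintenance fund, for a payoff of 68.66.

68.66 euros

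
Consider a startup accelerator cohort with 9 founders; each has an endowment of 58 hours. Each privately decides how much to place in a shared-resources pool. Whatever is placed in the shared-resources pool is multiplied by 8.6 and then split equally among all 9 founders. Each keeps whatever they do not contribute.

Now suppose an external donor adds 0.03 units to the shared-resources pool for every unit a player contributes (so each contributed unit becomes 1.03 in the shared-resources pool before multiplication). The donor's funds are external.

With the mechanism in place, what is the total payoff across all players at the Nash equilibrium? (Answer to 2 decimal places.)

522.00 hours

The effective private return is 8.6 × 1.03 / 9 = 0.9842, which is still under 1, so the mechanism doesn't change anyone's dominant strategy: zero contribution.
At the Nash equilibrium no one contributes; group total payoff = 9 × 58 = 522.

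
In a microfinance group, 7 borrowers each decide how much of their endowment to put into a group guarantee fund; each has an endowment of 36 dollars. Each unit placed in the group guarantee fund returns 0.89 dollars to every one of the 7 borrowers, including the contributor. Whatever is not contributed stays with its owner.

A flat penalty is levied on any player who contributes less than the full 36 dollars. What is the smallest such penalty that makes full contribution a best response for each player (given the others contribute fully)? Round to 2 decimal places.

3.96 dollars

Given the others contribute fully, the best deviation is to contribute 0 (any partial contribution still incurs the fine and gives up units whose private return 0.89 is below 1).
Deviating from 36 to 0 saves 36 dollars but forfeits the deviator's share of the drop in the group guarantee fund: 0.89 × 36 = 32.04.
So the deviation gain is 36 − 32.04 = 3.96, and the fine must be at least 3.96 dollars to wipe it out.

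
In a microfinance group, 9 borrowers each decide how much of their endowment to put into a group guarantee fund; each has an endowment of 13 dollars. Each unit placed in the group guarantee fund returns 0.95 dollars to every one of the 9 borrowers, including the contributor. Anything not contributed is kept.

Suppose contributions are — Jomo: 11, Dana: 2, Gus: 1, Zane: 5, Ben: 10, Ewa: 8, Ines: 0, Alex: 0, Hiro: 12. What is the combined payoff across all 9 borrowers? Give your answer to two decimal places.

Total contributed: 11 + 2 + 1 + 5 + 10 + 8 + 0 + 0 + 12 = 49; total kept: 9 × 13 − 49 = 68.
The group guarantee fund pays out 0.95 × 9 × 49 = 418.95 in aggregate.
Group total = 68 + 418.95 = 486.95.

486.95 dollars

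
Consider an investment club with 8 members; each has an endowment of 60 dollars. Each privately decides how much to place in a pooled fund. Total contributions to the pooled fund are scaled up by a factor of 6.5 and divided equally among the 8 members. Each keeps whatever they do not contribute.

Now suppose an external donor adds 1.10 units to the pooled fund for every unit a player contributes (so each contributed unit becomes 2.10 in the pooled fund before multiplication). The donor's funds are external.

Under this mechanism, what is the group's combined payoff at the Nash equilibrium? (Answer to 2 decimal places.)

6552.00 dollars

With the mechanism, a contributed unit returns 6.5 × 2.10 / 8 = 1.7063 per unit of net cost to the contributor — now above 1 — so contributing fully is weakly dominant for every player.
At the Nash equilibrium everyone contributes 60. Group total payoff = 6.5 × 2.10 × 480 = 6552.00.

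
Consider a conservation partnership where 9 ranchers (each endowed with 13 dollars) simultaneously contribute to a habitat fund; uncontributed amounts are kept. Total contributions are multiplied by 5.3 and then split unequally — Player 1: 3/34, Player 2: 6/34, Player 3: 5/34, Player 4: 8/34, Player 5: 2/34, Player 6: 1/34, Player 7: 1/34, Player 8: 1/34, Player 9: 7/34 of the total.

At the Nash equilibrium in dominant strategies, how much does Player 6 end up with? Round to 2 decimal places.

Player j's private return per contributed unit is 5.3 × (j's share). Contributing is weakly dominant for j when that share is at least 1/5.3 = 0.1887, and contributing 0 is dominant otherwise.
The shares above 0.1887 belong to Player 4 and Player 9, contributing 13 each; the remaining 7 contribute 0. Total contributed: 26.
Player 6 keeps 13 and receives 5.3 × 26 × 1/34 = 4.05 from the habitat fund, for a payoff of 17.05.

17.05 dollars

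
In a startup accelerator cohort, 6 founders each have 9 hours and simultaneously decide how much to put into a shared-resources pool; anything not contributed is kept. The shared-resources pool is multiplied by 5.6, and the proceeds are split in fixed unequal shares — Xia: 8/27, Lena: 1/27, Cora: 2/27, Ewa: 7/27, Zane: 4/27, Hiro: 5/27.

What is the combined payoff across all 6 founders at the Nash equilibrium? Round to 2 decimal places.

Each unit j contributes comes back to j as 5.6 × (j's share), so j prefers to contribute only if that share exceeds 1/5.6 = 0.1786; otherwise keeping the unit dominates.
Xia, Ewa and Hiro clear that bar, contributing 9 each; the remaining 3 contribute 0. Total contributed: 27.
The shared-resources pool pays out 5.6 × 27 = 151.20 in total (split across the unequal shares, but the aggregate is all that matters for the group sum).
The 3 free-riders keep 9 each, adding 27. Group total = 27 + 151.20 = 178.20.

178.20 hours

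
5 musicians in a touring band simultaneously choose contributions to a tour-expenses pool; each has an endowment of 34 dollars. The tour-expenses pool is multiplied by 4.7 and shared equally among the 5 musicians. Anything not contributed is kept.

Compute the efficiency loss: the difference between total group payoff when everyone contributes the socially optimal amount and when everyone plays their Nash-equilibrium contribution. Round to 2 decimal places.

Each contributed unit returns 4.7/5 = 0.9400 to its contributor — below 1 — so contributing 0 is dominant for every player. At the Nash equilibrium everyone keeps their 34, and the group total is 5 × 34 = 170.
Each contributed unit returns 4.700 to the group as a whole (0.9400 to each of 5 players), which exceeds 1, so the social optimum is full contribution: group total = 4.700 × 170 = 799.00.
Efficiency loss = 799.00 − 170 = 629.00.

629.00 dollars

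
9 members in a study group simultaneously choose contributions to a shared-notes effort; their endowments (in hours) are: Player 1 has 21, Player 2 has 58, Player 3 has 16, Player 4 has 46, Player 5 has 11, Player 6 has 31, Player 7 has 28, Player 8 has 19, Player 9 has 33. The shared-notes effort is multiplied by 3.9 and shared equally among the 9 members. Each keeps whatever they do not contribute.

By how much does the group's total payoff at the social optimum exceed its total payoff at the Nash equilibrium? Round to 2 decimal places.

The private return per contributed unit is 3.9/9 = 0.4333 < 1 for every player regardless of endowment, so the Nash equilibrium is zero contribution and the group total is Σ E_j = 21 + 58 + 16 + 46 + 11 + 31 + 28 + 19 + 33 = 263.
Each contributed unit returns 3.900 to the group, so the social optimum is full contribution by everyone: group total = 3.900 × 263 = 1025.70.
Efficiency loss = (3.900 − 1) × 263 = 762.70.

762.70 hours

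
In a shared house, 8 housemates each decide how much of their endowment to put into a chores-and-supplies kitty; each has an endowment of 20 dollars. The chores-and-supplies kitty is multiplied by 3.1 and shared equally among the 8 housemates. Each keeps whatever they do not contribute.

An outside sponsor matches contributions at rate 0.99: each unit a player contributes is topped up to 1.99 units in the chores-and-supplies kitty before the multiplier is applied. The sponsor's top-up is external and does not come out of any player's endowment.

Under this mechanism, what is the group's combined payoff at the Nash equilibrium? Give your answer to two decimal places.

160.00 dollars

With the mechanism, a contributed unit returns 3.1 × 1.99 / 8 = 0.7711 per unit of net cost — still below 1 — so contributing 0 remains dominant for every player.
Everyone keeps their endowment and the group total is 8 × 20 = 160.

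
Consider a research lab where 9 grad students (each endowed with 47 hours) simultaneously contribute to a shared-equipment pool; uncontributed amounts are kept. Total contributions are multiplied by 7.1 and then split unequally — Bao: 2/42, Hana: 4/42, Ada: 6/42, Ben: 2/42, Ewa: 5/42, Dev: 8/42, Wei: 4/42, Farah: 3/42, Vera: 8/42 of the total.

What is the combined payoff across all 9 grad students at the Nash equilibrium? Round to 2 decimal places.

1283.10 hours

A player with share s gets back 7.1·s per unit contributed, so full contribution is dominant for anyone with s > 1/7.1 = 0.1408 and zero contribution is dominant for anyone below.
The shares above 0.1408 belong to Ada, Dev and Vera, contributing 47 each; the remaining 6 contribute 0. Total contributed: 141.
The shared-equipment pool pays out 7.1 × 141 = 1001.10 in total (split across the unequal shares, but the aggregate is all that matters for the group sum).
The 6 free-riders keep 47 each, adding 282. Group total = 282 + 1001.10 = 1283.10.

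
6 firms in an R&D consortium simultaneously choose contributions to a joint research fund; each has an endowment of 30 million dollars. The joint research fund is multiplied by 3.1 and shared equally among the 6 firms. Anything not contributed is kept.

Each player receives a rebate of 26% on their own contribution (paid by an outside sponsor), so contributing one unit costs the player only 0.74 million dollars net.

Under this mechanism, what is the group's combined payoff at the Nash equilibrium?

180.00 million dollars

Even with the mechanism, each unit contributed returns only (3.1/6) / 0.74 = 0.6982 per unit of net cost, so contributing nothing is still dominant.
At the Nash equilibrium no one contributes; group total payoff = 6 × 30 = 180.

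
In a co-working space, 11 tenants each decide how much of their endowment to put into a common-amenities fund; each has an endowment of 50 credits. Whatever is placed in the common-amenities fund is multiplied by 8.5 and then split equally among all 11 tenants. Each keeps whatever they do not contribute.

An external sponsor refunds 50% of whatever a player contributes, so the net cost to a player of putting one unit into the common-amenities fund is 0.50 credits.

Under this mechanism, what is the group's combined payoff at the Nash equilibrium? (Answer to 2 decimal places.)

Under the mechanism each unit contributed yields (8.5/11) / 0.50 = 1.5455 back to its contributor per unit of net cost, which exceeds 1, making full contribution the dominant choice for everyone.
So the Nash equilibrium is full contribution by all 11; the group earns 11 × (50 × 0.50 + 8.5 × 50) = 4950.00.

4950.00 credits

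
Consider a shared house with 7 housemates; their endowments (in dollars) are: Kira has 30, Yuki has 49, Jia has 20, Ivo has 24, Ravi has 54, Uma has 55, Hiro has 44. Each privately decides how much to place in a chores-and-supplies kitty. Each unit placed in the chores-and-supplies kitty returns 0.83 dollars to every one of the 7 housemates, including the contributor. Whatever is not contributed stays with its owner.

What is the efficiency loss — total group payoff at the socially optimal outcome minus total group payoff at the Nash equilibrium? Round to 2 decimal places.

1327.56 dollars

The private return per contributed unit is 0.83 < 1 for everyone, so the Nash equilibrium is zero contribution and the group total is Σ E_j = 30 + 49 + 20 + 24 + 54 + 55 + 44 = 276.
Each contributed unit returns 5.810 to the group, so the social optimum is full contribution by everyone: group total = 5.810 × 276 = 1603.56.
Efficiency loss = (5.810 − 1) × 276 = 1327.56.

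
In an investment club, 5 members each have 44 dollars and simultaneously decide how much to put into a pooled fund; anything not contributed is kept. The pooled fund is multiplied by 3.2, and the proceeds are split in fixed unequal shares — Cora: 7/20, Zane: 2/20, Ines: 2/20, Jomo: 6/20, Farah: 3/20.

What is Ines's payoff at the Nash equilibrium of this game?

58.08 dollars

Player j's private return per contributed unit is 3.2 × (j's share). Contributing is weakly dominant for j when that share is at least 1/3.2 = 0.3125, and contributing 0 is dominant otherwise.
Cora alone (share 7/20) is above the threshold, contributing 44; the remaining 4 contribute 0. Total contributed: 44.
Ines keeps 44 and receives 3.2 × 44 × 2/20 = 14.08 from the pooled fund, for a payoff of 58.08.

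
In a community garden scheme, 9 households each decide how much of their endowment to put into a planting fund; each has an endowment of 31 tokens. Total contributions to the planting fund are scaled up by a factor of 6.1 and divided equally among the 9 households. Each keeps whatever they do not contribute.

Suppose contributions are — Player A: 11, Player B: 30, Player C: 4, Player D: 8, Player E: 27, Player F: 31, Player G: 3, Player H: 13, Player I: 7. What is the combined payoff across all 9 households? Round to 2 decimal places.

Total contributed: 11 + 30 + 4 + 8 + 27 + 31 + 3 + 13 + 7 = 134; total kept: 9 × 31 − 134 = 145.
The planting fund pays out 6.1 × 134 = 817.40 in aggregate.
Group total = 145 + 817.40 = 962.40.

962.40 tokens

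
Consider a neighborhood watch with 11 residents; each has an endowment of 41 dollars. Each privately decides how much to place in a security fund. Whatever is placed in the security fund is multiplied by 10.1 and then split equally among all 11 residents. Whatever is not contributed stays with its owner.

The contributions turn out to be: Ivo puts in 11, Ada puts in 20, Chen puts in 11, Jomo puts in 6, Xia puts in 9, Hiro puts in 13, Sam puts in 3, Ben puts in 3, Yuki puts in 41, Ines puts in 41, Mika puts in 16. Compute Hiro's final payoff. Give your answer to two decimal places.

Total contributed: 11 + 20 + 11 + 6 + 9 + 13 + 3 + 3 + 41 + 41 + 16 = 174.
Each receives 10.1 × 174 / 11 = 159.76 from the security fund.
Hiro keeps 41 − 13 = 28, so Hiro's payoff is 28 + 159.76 = 187.76.

187.76 dollars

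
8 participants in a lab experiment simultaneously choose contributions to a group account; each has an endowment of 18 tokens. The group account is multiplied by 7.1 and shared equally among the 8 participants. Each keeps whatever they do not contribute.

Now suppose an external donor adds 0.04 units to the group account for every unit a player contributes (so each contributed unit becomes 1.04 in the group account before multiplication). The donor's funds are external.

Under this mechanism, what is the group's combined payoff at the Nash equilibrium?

With the mechanism, a contributed unit returns 7.1 × 1.04 / 8 = 0.9230 per unit of net cost — still below 1 — so contributing 0 remains dominant for every player.
Everyone keeps their endowment and the group total is 8 × 18 = 144.

144.00 tokens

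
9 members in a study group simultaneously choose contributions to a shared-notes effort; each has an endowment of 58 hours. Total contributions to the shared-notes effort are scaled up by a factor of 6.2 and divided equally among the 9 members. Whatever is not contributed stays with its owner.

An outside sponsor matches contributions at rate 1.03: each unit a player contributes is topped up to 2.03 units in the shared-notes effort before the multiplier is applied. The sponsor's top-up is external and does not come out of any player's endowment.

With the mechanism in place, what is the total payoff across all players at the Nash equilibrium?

6569.89 hours

The effective private return per unit is now 6.2 × 2.03 / 9 = 1.3984 > 1, so every player's dominant strategy flips to full contribution.
So the Nash equilibrium is full contribution by all 9; the group earns 6.2 × 2.03 × 522 = 6569.89.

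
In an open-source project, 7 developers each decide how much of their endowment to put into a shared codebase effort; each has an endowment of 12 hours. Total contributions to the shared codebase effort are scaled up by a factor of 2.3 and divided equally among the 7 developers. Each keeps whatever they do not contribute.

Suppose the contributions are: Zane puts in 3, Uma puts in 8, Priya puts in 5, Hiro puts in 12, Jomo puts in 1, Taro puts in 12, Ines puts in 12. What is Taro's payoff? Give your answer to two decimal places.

17.41 hours

Total contributed: 3 + 8 + 5 + 12 + 1 + 12 + 12 = 53.
Each receives 2.3 × 53 / 7 = 17.41 from the shared codebase effort.
Taro keeps 12 − 12 = 0, so Taro's payoff is 0 + 17.41 = 17.41.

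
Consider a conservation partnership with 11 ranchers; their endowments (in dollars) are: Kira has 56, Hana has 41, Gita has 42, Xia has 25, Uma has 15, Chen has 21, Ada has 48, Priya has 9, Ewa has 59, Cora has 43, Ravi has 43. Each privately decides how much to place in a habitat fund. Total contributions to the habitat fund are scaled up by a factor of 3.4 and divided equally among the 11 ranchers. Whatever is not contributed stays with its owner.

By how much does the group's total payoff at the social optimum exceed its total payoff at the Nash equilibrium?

The private return per contributed unit is 3.4/11 = 0.3091 < 1 for every player regardless of endowment, so the Nash equilibrium is zero contribution and the group total is Σ E_j = 56 + 41 + 42 + 25 + 15 + 21 + 48 + 9 + 59 + 43 + 43 = 402.
Each contributed unit returns 3.400 to the group, so the social optimum is full contribution by everyone: group total = 3.400 × 402 = 1366.80.
Efficiency loss = (3.400 − 1) × 402 = 964.80.

964.80 dollars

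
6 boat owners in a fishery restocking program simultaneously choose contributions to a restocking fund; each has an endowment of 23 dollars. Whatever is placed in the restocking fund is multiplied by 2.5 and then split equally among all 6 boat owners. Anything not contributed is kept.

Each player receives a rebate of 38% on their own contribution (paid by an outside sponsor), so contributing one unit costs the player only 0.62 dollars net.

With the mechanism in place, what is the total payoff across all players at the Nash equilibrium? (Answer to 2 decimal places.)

The effective private return is (2.5/6) / 0.62 = 0.6720, which is still under 1, so the mechanism doesn't change anyone's dominant strategy: zero contribution.
Everyone keeps their endowment and the group total is 6 × 23 = 138.

138.00 dollars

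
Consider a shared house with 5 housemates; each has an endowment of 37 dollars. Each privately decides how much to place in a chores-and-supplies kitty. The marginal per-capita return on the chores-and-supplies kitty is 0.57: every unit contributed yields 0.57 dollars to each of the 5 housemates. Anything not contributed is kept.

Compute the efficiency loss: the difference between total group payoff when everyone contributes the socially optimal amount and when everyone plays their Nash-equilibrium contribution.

The private return per contributed unit is 0.57 < 1, so contributing 0 is dominant for every player. At the Nash equilibrium everyone keeps their 37, and the group total is 5 × 37 = 185.
Each contributed unit returns 2.850 to the group as a whole (0.57 to each of 5 players), which exceeds 1, so the social optimum is full contribution: group total = 2.850 × 185 = 527.25.
Efficiency loss = 527.25 − 185 = 342.25.

342.25 dollars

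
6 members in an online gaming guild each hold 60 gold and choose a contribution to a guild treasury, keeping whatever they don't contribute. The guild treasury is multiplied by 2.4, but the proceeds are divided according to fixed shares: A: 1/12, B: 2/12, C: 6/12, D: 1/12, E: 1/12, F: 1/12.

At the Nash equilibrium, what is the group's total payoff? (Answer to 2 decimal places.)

For player j, contributing a unit is worthwhile iff 2.4 × (j's share) ≥ 1, i.e. iff j's share is at least 0.4167.
The only share above 0.4167 is C's 6/12, contributing 60; the remaining 5 contribute 0. Total contributed: 60.
The guild treasury pays out 2.4 × 60 = 144.00 in total (split across the unequal shares, but the aggregate is all that matters for the group sum).
The 5 free-riders keep 60 each, adding 300. Group total = 300 + 144.00 = 444.00.

444.00 gold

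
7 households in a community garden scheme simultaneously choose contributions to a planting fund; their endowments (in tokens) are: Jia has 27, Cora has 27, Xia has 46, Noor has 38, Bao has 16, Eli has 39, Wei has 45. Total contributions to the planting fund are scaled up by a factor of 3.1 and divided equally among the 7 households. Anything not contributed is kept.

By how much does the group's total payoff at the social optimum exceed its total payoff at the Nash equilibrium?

499.80 tokens

The private return per contributed unit is 3.1/7 = 0.4429 < 1 for every player regardless of endowment, so the Nash equilibrium is zero contribution and the group total is Σ E_j = 27 + 27 + 46 + 38 + 16 + 39 + 45 = 238.
Each contributed unit returns 3.100 to the group, so the social optimum is full contribution by everyone: group total = 3.100 × 238 = 737.80.
Efficiency loss = (3.100 − 1) × 238 = 499.80.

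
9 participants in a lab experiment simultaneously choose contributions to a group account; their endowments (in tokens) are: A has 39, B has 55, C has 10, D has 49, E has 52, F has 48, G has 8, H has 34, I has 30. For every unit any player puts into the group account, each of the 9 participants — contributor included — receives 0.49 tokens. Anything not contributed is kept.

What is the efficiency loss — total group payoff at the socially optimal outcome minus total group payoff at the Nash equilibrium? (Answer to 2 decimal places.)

The private return per contributed unit is 0.49 < 1 for everyone, so the Nash equilibrium is zero contribution and the group total is Σ E_j = 39 + 55 + 10 + 49 + 52 + 48 + 8 + 34 + 30 = 325.
Each contributed unit returns 4.410 to the group, so the social optimum is full contribution by everyone: group total = 4.410 × 325 = 1433.25.
Efficiency loss = (4.410 − 1) × 325 = 1108.25.

1108.25 tokens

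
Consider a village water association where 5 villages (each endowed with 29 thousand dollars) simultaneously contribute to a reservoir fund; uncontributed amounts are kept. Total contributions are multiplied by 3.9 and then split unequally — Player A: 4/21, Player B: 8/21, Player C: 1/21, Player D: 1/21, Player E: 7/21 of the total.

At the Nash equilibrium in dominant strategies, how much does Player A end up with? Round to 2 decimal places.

For player j, contributing a unit is worthwhile iff 3.9 × (j's share) ≥ 1, i.e. iff j's share is at least 0.2564.
Player B and Player E are above the threshold, contributing 29 each; the remaining 3 contribute 0. Total contributed: 58.
Player A keeps 29 and receives 3.9 × 58 × 4/21 = 43.09 from the reservoir fund, for a payoff of 72.09.

72.09 thousand dollars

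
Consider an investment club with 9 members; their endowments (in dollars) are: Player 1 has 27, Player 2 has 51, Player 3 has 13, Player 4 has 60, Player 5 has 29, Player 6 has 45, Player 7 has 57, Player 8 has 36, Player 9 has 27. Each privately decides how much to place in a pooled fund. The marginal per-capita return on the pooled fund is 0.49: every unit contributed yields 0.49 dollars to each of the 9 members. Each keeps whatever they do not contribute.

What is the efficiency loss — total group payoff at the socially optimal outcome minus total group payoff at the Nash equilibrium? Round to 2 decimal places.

1176.45 dollars

The private return per contributed unit is 0.49 < 1 for everyone, so the Nash equilibrium is zero contribution and the group total is Σ E_j = 27 + 51 + 13 + 60 + 29 + 45 + 57 + 36 + 27 = 345.
Each contributed unit returns 4.410 to the group, so the social optimum is full contribution by everyone: group total = 4.410 × 345 = 1521.45.
Efficiency loss = (4.410 − 1) × 345 = 1176.45.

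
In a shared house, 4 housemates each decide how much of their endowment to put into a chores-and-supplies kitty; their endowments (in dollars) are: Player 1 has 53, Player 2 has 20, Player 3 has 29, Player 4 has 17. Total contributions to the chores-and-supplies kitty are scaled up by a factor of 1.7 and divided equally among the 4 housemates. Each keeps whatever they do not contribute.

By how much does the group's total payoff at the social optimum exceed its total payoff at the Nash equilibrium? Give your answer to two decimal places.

83.30 dollars

The private return per contributed unit is 1.7/4 = 0.4250 < 1 for every player regardless of endowment, so the Nash equilibrium is zero contribution and the group total is Σ E_j = 53 + 20 + 29 + 17 = 119.
Each contributed unit returns 1.700 to the group, so the social optimum is full contribution by everyone: group total = 1.700 × 119 = 202.30.
Efficiency loss = (1.700 − 1) × 119 = 83.30.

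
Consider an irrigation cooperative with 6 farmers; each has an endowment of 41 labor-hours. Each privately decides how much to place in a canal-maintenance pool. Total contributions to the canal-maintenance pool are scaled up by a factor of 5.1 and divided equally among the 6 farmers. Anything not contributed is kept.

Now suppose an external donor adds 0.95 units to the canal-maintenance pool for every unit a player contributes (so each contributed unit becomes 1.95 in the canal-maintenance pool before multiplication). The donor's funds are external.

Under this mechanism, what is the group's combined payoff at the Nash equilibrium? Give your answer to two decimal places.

With the mechanism, a contributed unit returns 5.1 × 1.95 / 6 = 1.6575 per unit of net cost to the contributor — now above 1 — so contributing fully is weakly dominant for every player.
At the Nash equilibrium everyone contributes 41. Group total payoff = 5.1 × 1.95 × 246 = 2446.47.

2446.47 labor-hours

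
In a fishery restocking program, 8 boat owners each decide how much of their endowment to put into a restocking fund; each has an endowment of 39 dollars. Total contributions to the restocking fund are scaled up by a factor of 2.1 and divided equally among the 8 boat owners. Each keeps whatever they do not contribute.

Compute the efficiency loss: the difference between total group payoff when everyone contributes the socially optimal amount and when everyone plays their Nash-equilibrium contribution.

Each contributed unit returns 2.1/8 = 0.2625 to its contributor — below 1 — so contributing 0 is dominant for every player. At the Nash equilibrium everyone keeps their 39, and the group total is 8 × 39 = 312.
Each contributed unit returns 2.100 to the group as a whole (0.2625 to each of 8 players), which exceeds 1, so the social optimum is full contribution: group total = 2.100 × 312 = 655.20.
Efficiency loss = 655.20 − 312 = 343.20.

343.20 dollars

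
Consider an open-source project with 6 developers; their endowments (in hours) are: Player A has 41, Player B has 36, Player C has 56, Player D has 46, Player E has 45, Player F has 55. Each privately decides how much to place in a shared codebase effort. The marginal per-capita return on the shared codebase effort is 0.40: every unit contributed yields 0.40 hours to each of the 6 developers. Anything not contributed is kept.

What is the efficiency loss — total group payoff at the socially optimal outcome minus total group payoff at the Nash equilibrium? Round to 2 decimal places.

390.60 hours

The private return per contributed unit is 0.40 < 1 for everyone, so the Nash equilibrium is zero contribution and the group total is Σ E_j = 41 + 36 + 56 + 46 + 45 + 55 = 279.
Each contributed unit returns 2.400 to the group, so the social optimum is full contribution by everyone: group total = 2.400 × 279 = 669.60.
Efficiency loss = (2.400 − 1) × 279 = 390.60.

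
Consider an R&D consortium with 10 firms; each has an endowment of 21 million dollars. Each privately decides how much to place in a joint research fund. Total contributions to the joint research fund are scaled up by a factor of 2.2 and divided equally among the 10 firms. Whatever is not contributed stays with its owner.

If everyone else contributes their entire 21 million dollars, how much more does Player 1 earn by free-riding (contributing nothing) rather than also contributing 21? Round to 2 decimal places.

Switching from a contribution of 21 to 0 lets Player 1 keep an extra 21 million dollars, but lowers the joint research fund by 21, which costs Player 1 their own share of that drop: 2.2/10 × 21 = 4.62.
Net gain = 21 − 4.62 = 16.38. The private return per contributed unit (0.2200) is below 1, so free-riding is indeed the best response regardless of what the others do.

16.38 million dollars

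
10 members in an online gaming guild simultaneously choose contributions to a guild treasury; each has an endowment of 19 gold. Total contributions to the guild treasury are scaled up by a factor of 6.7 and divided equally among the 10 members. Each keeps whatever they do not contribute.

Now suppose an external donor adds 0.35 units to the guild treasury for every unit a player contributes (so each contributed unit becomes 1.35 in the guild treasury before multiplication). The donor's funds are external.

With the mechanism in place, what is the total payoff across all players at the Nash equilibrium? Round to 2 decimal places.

The effective private return is 6.7 × 1.35 / 10 = 0.9045, which is still under 1, so the mechanism doesn't change anyone's dominant strategy: zero contribution.
At the Nash equilibrium no one contributes; group total payoff = 10 × 19 = 190.

190.00 gold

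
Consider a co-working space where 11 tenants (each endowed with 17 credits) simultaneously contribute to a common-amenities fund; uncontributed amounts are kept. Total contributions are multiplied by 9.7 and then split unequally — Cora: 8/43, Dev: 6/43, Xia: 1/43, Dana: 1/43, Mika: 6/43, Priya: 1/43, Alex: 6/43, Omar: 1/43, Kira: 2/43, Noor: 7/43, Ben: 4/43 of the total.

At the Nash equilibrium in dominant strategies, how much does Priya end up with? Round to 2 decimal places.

36.17 credits

Each unit j contributes comes back to j as 9.7 × (j's share), so j prefers to contribute only if that share exceeds 1/9.7 = 0.1031; otherwise keeping the unit dominates.
Cora, Dev, Mika, Alex and Noor are above the threshold, contributing 17 each; the remaining 6 contribute 0. Total contributed: 85.
Priya keeps 17 and receives 9.7 × 85 × 1/43 = 19.17 from the common-amenities fund, for a payoff of 36.17.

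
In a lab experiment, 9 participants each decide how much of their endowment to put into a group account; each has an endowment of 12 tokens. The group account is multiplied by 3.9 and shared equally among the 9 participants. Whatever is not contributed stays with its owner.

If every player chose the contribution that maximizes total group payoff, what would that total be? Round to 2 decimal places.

421.20 tokens

Each contributed unit returns 3.900 to the group as a whole (0.4333 to each of 9 players), which exceeds 1, so the social optimum is full contribution: group total = 3.900 × 108 = 421.20.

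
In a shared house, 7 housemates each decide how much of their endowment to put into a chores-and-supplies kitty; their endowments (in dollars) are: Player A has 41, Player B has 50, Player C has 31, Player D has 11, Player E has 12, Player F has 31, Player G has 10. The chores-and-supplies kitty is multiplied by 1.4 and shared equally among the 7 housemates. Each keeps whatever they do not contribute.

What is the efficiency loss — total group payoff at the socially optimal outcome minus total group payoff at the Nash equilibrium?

74.40 dollars

The private return per contributed unit is 1.4/7 = 0.2000 < 1 for every player regardless of endowment, so the Nash equilibrium is zero contribution and the group total is Σ E_j = 41 + 50 + 31 + 11 + 12 + 31 + 10 = 186.
Each contributed unit returns 1.400 to the group, so the social optimum is full contribution by everyone: group total = 1.400 × 186 = 260.40.
Efficiency loss = (1.400 − 1) × 186 = 74.40.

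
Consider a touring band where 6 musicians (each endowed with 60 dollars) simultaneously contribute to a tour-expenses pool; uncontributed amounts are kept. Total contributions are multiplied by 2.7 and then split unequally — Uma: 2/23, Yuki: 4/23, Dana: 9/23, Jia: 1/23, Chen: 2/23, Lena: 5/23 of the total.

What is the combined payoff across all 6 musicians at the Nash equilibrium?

462.00 dollars

A player with share s gets back 2.7·s per unit contributed, so full contribution is dominant for anyone with s > 1/2.7 = 0.3704 and zero contribution is dominant for anyone below.
Only Dana (9/23) clears that bar, contributing 60; the remaining 5 contribute 0. Total contributed: 60.
The tour-expenses pool pays out 2.7 × 60 = 162.00 in total (split across the unequal shares, but the aggregate is all that matters for the group sum).
The 5 free-riders keep 60 each, adding 300. Group total = 300 + 162.00 = 462.00.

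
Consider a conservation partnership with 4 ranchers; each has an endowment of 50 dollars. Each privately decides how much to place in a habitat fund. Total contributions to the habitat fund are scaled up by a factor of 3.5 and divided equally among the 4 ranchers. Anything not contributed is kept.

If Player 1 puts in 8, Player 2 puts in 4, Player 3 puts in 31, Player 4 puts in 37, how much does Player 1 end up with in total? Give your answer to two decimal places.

112.00 dollars

Total contributed: 8 + 4 + 31 + 37 = 80.
Each receives 3.5 × 80 / 4 = 70.00 from the habitat fund.
Player 1 keeps 50 − 8 = 42, so Player 1's payoff is 42 + 70.00 = 112.00.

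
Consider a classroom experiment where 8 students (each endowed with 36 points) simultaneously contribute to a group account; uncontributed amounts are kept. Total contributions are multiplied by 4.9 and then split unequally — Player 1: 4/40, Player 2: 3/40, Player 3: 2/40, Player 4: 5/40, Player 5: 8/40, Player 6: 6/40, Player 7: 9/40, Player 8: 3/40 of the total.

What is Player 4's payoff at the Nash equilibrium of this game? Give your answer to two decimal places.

58.05 points

Each unit j contributes comes back to j as 4.9 × (j's share), so j prefers to contribute only if that share exceeds 1/4.9 = 0.2041; otherwise keeping the unit dominates.
The only share above 0.2041 is Player 7's 9/40, contributing 36; the remaining 7 contribute 0. Total contributed: 36.
Player 4 keeps 36 and receives 4.9 × 36 × 5/40 = 22.05 from the group account, for a payoff of 58.05.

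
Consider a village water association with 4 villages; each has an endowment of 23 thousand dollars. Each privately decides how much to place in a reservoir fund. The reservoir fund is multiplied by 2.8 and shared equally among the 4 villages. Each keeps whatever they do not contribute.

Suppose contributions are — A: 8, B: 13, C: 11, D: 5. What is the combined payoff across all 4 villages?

Total contributed: 8 + 13 + 11 + 5 = 37; total kept: 4 × 23 − 37 = 55.
The reservoir fund pays out 2.8 × 37 = 103.60 in aggregate.
Group total = 55 + 103.60 = 158.60.

158.60 thousand dollars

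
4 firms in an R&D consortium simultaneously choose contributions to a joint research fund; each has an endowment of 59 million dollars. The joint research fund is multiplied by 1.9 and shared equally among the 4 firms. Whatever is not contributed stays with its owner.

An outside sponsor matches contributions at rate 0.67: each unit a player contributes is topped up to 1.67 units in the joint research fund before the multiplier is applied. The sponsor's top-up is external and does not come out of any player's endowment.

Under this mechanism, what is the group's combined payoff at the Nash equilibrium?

236.00 million dollars

The effective private return is 1.9 × 1.67 / 4 = 0.7933, which is still under 1, so the mechanism doesn't change anyone's dominant strategy: zero contribution.
At the Nash equilibrium no one contributes; group total payoff = 4 × 59 = 236.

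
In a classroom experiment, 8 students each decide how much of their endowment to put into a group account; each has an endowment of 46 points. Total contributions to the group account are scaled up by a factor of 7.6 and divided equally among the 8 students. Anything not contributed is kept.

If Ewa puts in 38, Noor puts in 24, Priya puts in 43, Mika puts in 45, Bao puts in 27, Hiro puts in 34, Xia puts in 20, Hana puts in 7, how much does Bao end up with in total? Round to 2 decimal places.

245.10 points

Total contributed: 38 + 24 + 43 + 45 + 27 + 34 + 20 + 7 = 238.
Each receives 7.6 × 238 / 8 = 226.10 from the group account.
Bao keeps 46 − 27 = 19, so Bao's payoff is 19 + 226.10 = 245.10.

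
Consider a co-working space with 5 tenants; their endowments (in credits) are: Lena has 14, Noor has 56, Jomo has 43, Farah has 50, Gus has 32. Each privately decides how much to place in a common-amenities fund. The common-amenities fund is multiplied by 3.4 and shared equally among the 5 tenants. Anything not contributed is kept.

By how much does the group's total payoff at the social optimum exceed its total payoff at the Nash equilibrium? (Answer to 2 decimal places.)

The private return per contributed unit is 3.4/5 = 0.6800 < 1 for every player regardless of endowment, so the Nash equilibrium is zero contribution and the group total is Σ E_j = 14 + 56 + 43 + 50 + 32 = 195.
Each contributed unit returns 3.400 to the group, so the social optimum is full contribution by everyone: group total = 3.400 × 195 = 663.00.
Efficiency loss = (3.400 − 1) × 195 = 468.00.

468.00 credits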